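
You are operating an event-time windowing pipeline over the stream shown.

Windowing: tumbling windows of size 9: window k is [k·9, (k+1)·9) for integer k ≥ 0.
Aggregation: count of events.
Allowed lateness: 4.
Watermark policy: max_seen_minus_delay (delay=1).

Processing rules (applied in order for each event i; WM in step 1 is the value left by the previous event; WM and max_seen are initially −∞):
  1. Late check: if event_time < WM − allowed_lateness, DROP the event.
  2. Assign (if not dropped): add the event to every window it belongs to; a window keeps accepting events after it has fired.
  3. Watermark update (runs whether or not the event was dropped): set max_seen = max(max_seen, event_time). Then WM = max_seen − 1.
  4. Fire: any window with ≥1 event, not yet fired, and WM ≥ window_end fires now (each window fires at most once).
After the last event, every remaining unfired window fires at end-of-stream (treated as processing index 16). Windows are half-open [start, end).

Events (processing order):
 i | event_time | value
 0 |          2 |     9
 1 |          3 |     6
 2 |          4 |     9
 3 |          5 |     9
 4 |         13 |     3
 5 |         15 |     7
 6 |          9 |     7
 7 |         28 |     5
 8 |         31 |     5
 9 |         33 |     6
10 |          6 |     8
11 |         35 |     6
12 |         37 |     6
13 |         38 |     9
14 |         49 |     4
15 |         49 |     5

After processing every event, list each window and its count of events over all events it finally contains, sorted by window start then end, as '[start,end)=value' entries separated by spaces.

i=0 t=2 v=9: → [0,9); WM=1
i=1 t=3 v=6: → [0,9); WM=2
i=2 t=4 v=9: → [0,9); WM=3
i=3 t=5 v=9: → [0,9); WM=4
i=4 t=13 v=3: → [9,18); WM=12; [0,9) fires=4
i=5 t=15 v=7: → [9,18); WM=14
i=6 t=9 v=7: DROP (t<14-4); WM=14
i=7 t=28 v=5: → [27,36); WM=27; [9,18) fires=2
i=8 t=31 v=5: → [27,36); WM=30
i=9 t=33 v=6: → [27,36); WM=32
i=10 t=6 v=8: DROP (t<32-4); WM=32
i=11 t=35 v=6: → [27,36); WM=34
i=12 t=37 v=6: → [36,45); WM=36; [27,36) fires=4
i=13 t=38 v=9: → [36,45); WM=37
i=14 t=49 v=4: → [45,54); WM=48; [36,45) fires=2
i=15 t=49 v=5: → [45,54); WM=48

[0,9)=4 [9,18)=2 [27,36)=4 [36,45)=2 [45,54)=2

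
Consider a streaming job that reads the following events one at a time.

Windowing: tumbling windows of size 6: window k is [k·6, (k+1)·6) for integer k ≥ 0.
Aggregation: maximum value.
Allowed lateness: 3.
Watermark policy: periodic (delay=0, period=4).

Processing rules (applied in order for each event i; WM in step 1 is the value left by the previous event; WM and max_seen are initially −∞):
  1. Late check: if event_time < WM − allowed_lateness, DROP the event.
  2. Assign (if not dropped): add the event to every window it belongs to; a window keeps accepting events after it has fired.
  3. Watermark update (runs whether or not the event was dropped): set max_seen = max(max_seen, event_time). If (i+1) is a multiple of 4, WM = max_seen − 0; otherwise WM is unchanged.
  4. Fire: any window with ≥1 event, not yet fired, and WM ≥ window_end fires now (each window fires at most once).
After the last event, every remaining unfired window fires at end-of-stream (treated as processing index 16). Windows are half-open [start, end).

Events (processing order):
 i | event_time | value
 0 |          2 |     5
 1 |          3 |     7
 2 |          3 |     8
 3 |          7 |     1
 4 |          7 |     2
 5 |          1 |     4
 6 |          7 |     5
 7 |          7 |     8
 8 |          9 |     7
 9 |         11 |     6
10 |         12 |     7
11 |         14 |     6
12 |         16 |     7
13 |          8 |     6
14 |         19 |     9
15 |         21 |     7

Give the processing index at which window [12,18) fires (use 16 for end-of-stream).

15

i=0 t=2 v=5: → [0,6); WM=−∞
i=1 t=3 v=7: → [0,6); WM=−∞
i=2 t=3 v=8: → [0,6); WM=−∞
i=3 t=7 v=1: → [6,12); WM=7; [0,6) fires=8
i=4 t=7 v=2: → [6,12); WM=7
i=5 t=1 v=4: DROP (t<7-3); WM=7
i=6 t=7 v=5: → [6,12); WM=7
i=7 t=7 v=8: → [6,12); WM=7
i=8 t=9 v=7: → [6,12); WM=7
i=9 t=11 v=6: → [6,12); WM=7
i=10 t=12 v=7: → [12,18); WM=7
i=11 t=14 v=6: → [12,18); WM=14; [6,12) fires=8
i=12 t=16 v=7: → [12,18); WM=14
i=13 t=8 v=6: DROP (t<14-3); WM=14
i=14 t=19 v=9: → [18,24); WM=14
i=15 t=21 v=7: → [18,24); WM=21; [12,18) fires=7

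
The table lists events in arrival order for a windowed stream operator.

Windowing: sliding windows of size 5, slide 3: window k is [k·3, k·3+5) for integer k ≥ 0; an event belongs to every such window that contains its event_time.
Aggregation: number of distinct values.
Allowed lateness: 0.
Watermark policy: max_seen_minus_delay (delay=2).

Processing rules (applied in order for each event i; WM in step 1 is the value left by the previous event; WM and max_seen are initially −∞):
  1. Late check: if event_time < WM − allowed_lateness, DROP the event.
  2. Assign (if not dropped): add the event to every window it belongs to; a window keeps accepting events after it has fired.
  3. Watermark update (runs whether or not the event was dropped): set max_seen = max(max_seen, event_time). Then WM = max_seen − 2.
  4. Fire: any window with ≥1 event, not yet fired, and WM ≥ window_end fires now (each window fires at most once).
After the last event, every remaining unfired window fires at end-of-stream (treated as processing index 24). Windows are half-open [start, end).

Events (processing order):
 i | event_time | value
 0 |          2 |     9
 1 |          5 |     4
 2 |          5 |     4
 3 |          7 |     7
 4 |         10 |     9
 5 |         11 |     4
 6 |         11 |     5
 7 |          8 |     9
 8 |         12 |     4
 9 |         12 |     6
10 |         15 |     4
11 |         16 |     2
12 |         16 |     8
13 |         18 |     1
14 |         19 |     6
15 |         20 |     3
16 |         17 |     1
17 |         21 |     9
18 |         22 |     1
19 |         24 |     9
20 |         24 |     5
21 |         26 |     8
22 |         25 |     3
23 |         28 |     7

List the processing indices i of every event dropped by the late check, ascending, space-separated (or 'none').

i=0 t=2 v=9: → [0,5); WM=0
i=1 t=5 v=4: → [3,8); WM=3
i=2 t=5 v=4: → [3,8); WM=3
i=3 t=7 v=7: → [6,11),[3,8); WM=5; [0,5) fires=1
i=4 t=10 v=9: → [9,14),[6,11); WM=8; [3,8) fires=2
i=5 t=11 v=4: → [9,14); WM=9
i=6 t=11 v=5: → [9,14); WM=9
i=7 t=8 v=9: DROP (t<9-0); WM=9
i=8 t=12 v=4: → [12,17),[9,14); WM=10
i=9 t=12 v=6: → [12,17),[9,14); WM=10
i=10 t=15 v=4: → [15,20),[12,17); WM=13; [6,11) fires=2
i=11 t=16 v=2: → [15,20),[12,17); WM=14; [9,14) fires=4
i=12 t=16 v=8: → [15,20),[12,17); WM=14
i=13 t=18 v=1: → [18,23),[15,20); WM=16
i=14 t=19 v=6: → [18,23),[15,20); WM=17; [12,17) fires=4
i=15 t=20 v=3: → [18,23); WM=18
i=16 t=17 v=1: DROP (t<18-0); WM=18
i=17 t=21 v=9: → [21,26),[18,23); WM=19
i=18 t=22 v=1: → [21,26),[18,23); WM=20; [15,20) fires=5
i=19 t=24 v=9: → [24,29),[21,26); WM=22
i=20 t=24 v=5: → [24,29),[21,26); WM=22
i=21 t=26 v=8: → [24,29); WM=24; [18,23) fires=4
i=22 t=25 v=3: → [24,29),[21,26); WM=24
i=23 t=28 v=7: → [27,32),[24,29); WM=26; [21,26) fires=4

7 16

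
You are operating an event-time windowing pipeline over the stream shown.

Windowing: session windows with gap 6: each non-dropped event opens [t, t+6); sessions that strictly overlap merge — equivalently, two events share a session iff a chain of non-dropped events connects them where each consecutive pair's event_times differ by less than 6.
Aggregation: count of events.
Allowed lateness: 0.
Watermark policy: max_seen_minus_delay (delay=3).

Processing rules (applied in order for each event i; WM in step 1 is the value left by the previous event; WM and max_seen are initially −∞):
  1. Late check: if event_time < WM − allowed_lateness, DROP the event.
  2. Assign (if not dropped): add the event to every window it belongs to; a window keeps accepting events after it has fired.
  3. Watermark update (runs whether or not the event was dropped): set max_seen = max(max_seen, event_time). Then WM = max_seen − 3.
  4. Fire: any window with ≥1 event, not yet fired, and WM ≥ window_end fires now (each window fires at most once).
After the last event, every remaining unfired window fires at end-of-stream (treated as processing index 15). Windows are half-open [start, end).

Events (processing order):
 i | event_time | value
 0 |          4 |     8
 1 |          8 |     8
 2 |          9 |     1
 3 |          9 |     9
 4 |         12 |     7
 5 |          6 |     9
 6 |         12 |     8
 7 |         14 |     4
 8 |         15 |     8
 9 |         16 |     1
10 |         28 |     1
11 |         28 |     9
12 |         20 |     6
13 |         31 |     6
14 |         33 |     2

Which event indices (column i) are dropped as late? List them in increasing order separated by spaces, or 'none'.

i=0 t=4 v=8: → [4,10); WM=1
i=1 t=8 v=8: → [4,14); WM=5
i=2 t=9 v=1: → [4,15); WM=6
i=3 t=9 v=9: → [4,15); WM=6
i=4 t=12 v=7: → [4,18); WM=9
i=5 t=6 v=9: DROP (t<9-0); WM=9
i=6 t=12 v=8: → [4,18); WM=9
i=7 t=14 v=4: → [4,20); WM=11
i=8 t=15 v=8: → [4,21); WM=12
i=9 t=16 v=1: → [4,22); WM=13
i=10 t=28 v=1: → [28,34); WM=25
i=11 t=28 v=9: → [28,34); WM=25
i=12 t=20 v=6: DROP (t<25-0); WM=25
i=13 t=31 v=6: → [28,37); WM=28
i=14 t=33 v=2: → [28,39); WM=30

5 12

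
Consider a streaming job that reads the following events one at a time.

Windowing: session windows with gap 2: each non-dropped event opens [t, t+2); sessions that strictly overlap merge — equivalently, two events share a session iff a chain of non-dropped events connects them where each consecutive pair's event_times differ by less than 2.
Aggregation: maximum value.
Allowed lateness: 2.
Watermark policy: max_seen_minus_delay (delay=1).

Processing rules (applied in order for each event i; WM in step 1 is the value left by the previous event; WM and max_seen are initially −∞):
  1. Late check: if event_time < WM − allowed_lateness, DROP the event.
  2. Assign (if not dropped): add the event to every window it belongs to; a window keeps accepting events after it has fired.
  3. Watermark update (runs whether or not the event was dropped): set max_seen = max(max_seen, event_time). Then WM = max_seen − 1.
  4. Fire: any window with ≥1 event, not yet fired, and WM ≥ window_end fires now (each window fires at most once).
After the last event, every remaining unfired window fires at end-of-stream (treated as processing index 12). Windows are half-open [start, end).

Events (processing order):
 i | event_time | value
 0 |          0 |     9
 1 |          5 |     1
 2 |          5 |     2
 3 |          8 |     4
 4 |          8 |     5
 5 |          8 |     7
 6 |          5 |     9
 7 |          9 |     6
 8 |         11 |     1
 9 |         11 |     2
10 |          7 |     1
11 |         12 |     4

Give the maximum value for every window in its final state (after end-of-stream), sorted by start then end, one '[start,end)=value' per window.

[0,2)=9 [5,7)=9 [8,11)=7 [11,14)=4

i=0 t=0 v=9: → [0,2); WM=-1
i=1 t=5 v=1: → [5,7); WM=4
i=2 t=5 v=2: → [5,7); WM=4
i=3 t=8 v=4: → [8,10); WM=7
i=4 t=8 v=5: → [8,10); WM=7
i=5 t=8 v=7: → [8,10); WM=7
i=6 t=5 v=9: → [5,7); WM=7
i=7 t=9 v=6: → [8,11); WM=8
i=8 t=11 v=1: → [11,13); WM=10
i=9 t=11 v=2: → [11,13); WM=10
i=10 t=7 v=1: DROP (t<10-2); WM=10
i=11 t=12 v=4: → [11,14); WM=11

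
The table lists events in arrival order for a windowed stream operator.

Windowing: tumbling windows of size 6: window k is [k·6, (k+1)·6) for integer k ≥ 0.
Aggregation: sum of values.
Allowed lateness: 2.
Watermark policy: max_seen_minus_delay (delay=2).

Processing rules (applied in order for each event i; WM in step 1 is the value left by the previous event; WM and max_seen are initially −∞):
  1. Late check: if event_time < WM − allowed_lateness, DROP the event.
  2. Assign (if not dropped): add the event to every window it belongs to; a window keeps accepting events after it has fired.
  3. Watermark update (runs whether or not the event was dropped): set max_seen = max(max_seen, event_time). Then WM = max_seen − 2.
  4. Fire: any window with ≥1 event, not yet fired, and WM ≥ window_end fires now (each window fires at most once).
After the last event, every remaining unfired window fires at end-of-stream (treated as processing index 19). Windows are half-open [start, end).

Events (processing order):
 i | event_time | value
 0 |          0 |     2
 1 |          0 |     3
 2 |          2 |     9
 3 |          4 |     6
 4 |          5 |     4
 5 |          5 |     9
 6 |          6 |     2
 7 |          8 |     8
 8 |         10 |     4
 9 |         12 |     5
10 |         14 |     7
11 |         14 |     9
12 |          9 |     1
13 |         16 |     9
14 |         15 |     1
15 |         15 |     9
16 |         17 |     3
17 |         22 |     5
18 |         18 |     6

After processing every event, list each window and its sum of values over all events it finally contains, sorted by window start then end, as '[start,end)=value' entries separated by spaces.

[0,6)=33 [6,12)=14 [12,18)=43 [18,24)=11

i=0 t=0 v=2: → [0,6); WM=-2
i=1 t=0 v=3: → [0,6); WM=-2
i=2 t=2 v=9: → [0,6); WM=0
i=3 t=4 v=6: → [0,6); WM=2
i=4 t=5 v=4: → [0,6); WM=3
i=5 t=5 v=9: → [0,6); WM=3
i=6 t=6 v=2: → [6,12); WM=4
i=7 t=8 v=8: → [6,12); WM=6; [0,6) fires=33
i=8 t=10 v=4: → [6,12); WM=8
i=9 t=12 v=5: → [12,18); WM=10
i=10 t=14 v=7: → [12,18); WM=12; [6,12) fires=14
i=11 t=14 v=9: → [12,18); WM=12
i=12 t=9 v=1: DROP (t<12-2); WM=12
i=13 t=16 v=9: → [12,18); WM=14
i=14 t=15 v=1: → [12,18); WM=14
i=15 t=15 v=9: → [12,18); WM=14
i=16 t=17 v=3: → [12,18); WM=15
i=17 t=22 v=5: → [18,24); WM=20; [12,18) fires=43
i=18 t=18 v=6: → [18,24); WM=20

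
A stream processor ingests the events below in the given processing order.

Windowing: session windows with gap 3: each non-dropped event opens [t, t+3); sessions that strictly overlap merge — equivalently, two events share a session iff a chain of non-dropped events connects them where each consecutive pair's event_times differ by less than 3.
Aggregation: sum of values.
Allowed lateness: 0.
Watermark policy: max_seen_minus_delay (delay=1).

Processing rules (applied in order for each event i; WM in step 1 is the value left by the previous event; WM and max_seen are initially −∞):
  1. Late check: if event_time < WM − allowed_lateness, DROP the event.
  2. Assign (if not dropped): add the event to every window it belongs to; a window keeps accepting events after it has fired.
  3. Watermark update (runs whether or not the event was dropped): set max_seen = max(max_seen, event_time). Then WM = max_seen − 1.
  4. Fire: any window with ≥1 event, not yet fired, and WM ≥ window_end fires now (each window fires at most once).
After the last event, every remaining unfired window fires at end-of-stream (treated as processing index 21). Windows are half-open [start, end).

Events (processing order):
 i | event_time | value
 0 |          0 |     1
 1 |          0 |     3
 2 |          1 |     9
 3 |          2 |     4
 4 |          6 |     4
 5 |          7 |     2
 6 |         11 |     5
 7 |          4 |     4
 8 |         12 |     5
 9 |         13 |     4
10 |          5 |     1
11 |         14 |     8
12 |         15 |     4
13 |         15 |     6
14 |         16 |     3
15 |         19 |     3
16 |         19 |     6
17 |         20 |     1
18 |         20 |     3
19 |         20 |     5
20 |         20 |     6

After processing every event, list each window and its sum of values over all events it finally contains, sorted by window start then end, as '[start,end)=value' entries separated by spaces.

i=0 t=0 v=1: → [0,3); WM=-1
i=1 t=0 v=3: → [0,3); WM=-1
i=2 t=1 v=9: → [0,4); WM=0
i=3 t=2 v=4: → [0,5); WM=1
i=4 t=6 v=4: → [6,9); WM=5
i=5 t=7 v=2: → [6,10); WM=6
i=6 t=11 v=5: → [11,14); WM=10
i=7 t=4 v=4: DROP (t<10-0); WM=10
i=8 t=12 v=5: → [11,15); WM=11
i=9 t=13 v=4: → [11,16); WM=12
i=10 t=5 v=1: DROP (t<12-0); WM=12
i=11 t=14 v=8: → [11,17); WM=13
i=12 t=15 v=4: → [11,18); WM=14
i=13 t=15 v=6: → [11,18); WM=14
i=14 t=16 v=3: → [11,19); WM=15
i=15 t=19 v=3: → [19,22); WM=18
i=16 t=19 v=6: → [19,22); WM=18
i=17 t=20 v=1: → [19,23); WM=19
i=18 t=20 v=3: → [19,23); WM=19
i=19 t=20 v=5: → [19,23); WM=19
i=20 t=20 v=6: → [19,23); WM=19

[0,5)=17 [6,10)=6 [11,19)=35 [19,23)=24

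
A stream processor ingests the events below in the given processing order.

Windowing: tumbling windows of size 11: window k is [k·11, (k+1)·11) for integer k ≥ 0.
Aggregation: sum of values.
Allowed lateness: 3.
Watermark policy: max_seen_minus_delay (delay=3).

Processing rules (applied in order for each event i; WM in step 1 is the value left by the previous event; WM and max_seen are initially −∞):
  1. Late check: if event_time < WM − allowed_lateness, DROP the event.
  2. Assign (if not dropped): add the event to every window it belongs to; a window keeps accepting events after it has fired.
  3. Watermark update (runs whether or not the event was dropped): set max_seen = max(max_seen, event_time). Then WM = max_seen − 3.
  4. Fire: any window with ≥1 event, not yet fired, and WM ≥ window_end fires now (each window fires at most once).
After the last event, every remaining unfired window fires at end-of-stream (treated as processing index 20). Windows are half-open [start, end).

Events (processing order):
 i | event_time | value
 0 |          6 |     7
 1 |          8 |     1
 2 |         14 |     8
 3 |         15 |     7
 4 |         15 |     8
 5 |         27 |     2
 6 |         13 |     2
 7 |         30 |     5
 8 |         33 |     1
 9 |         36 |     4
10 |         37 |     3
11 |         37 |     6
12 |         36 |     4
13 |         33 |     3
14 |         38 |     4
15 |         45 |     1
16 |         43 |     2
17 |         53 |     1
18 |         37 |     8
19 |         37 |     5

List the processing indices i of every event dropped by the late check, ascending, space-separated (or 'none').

6 18 19

i=0 t=6 v=7: → [0,11); WM=3
i=1 t=8 v=1: → [0,11); WM=5
i=2 t=14 v=8: → [11,22); WM=11; [0,11) fires=8
i=3 t=15 v=7: → [11,22); WM=12
i=4 t=15 v=8: → [11,22); WM=12
i=5 t=27 v=2: → [22,33); WM=24; [11,22) fires=23
i=6 t=13 v=2: DROP (t<24-3); WM=24
i=7 t=30 v=5: → [22,33); WM=27
i=8 t=33 v=1: → [33,44); WM=30
i=9 t=36 v=4: → [33,44); WM=33; [22,33) fires=7
i=10 t=37 v=3: → [33,44); WM=34
i=11 t=37 v=6: → [33,44); WM=34
i=12 t=36 v=4: → [33,44); WM=34
i=13 t=33 v=3: → [33,44); WM=34
i=14 t=38 v=4: → [33,44); WM=35
i=15 t=45 v=1: → [44,55); WM=42
i=16 t=43 v=2: → [33,44); WM=42
i=17 t=53 v=1: → [44,55); WM=50; [33,44) fires=27
i=18 t=37 v=8: DROP (t<50-3); WM=50
i=19 t=37 v=5: DROP (t<50-3); WM=50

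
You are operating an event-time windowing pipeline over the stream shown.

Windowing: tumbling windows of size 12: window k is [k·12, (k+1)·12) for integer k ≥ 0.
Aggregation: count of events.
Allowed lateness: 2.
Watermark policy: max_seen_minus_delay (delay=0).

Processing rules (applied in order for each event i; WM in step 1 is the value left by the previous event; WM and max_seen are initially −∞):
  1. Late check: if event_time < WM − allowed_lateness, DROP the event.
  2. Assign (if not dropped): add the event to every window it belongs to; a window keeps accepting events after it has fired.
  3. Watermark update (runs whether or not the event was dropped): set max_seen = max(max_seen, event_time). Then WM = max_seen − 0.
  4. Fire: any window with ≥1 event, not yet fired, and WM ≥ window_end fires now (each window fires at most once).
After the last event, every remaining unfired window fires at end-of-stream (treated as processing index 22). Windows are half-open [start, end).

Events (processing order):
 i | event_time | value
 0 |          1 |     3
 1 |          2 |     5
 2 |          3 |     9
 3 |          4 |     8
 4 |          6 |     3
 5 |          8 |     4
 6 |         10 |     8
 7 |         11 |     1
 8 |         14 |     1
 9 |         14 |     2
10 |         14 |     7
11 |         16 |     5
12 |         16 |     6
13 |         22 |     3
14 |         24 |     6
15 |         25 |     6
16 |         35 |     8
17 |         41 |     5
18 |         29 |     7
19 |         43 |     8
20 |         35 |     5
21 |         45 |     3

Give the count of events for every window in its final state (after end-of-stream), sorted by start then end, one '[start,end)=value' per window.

i=0 t=1 v=3: → [0,12); WM=1
i=1 t=2 v=5: → [0,12); WM=2
i=2 t=3 v=9: → [0,12); WM=3
i=3 t=4 v=8: → [0,12); WM=4
i=4 t=6 v=3: → [0,12); WM=6
i=5 t=8 v=4: → [0,12); WM=8
i=6 t=10 v=8: → [0,12); WM=10
i=7 t=11 v=1: → [0,12); WM=11
i=8 t=14 v=1: → [12,24); WM=14; [0,12) fires=8
i=9 t=14 v=2: → [12,24); WM=14
i=10 t=14 v=7: → [12,24); WM=14
i=11 t=16 v=5: → [12,24); WM=16
i=12 t=16 v=6: → [12,24); WM=16
i=13 t=22 v=3: → [12,24); WM=22
i=14 t=24 v=6: → [24,36); WM=24; [12,24) fires=6
i=15 t=25 v=6: → [24,36); WM=25
i=16 t=35 v=8: → [24,36); WM=35
i=17 t=41 v=5: → [36,48); WM=41; [24,36) fires=3
i=18 t=29 v=7: DROP (t<41-2); WM=41
i=19 t=43 v=8: → [36,48); WM=43
i=20 t=35 v=5: DROP (t<43-2); WM=43
i=21 t=45 v=3: → [36,48); WM=45

[0,12)=8 [12,24)=6 [24,36)=3 [36,48)=3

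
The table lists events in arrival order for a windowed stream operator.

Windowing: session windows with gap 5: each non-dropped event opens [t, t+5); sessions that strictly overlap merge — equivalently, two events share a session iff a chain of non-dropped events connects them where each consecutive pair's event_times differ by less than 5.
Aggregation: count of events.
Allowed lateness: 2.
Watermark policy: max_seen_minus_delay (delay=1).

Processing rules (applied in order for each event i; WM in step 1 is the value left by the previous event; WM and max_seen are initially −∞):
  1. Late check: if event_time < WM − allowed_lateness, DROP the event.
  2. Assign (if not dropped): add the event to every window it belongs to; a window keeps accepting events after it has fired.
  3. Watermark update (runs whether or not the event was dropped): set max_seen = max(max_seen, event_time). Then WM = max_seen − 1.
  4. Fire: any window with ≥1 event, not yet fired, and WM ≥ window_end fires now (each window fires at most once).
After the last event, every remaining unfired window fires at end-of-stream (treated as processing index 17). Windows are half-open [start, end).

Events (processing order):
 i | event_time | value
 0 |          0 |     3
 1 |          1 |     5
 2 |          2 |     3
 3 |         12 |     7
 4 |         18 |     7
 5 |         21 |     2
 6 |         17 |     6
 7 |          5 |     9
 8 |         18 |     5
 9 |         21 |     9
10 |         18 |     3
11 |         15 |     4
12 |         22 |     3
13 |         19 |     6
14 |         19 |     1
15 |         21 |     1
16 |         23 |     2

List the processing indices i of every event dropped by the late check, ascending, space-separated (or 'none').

6 7 11

i=0 t=0 v=3: → [0,5); WM=-1
i=1 t=1 v=5: → [0,6); WM=0
i=2 t=2 v=3: → [0,7); WM=1
i=3 t=12 v=7: → [12,17); WM=11
i=4 t=18 v=7: → [18,23); WM=17
i=5 t=21 v=2: → [18,26); WM=20
i=6 t=17 v=6: DROP (t<20-2); WM=20
i=7 t=5 v=9: DROP (t<20-2); WM=20
i=8 t=18 v=5: → [18,26); WM=20
i=9 t=21 v=9: → [18,26); WM=20
i=10 t=18 v=3: → [18,26); WM=20
i=11 t=15 v=4: DROP (t<20-2); WM=20
i=12 t=22 v=3: → [18,27); WM=21
i=13 t=19 v=6: → [18,27); WM=21
i=14 t=19 v=1: → [18,27); WM=21
i=15 t=21 v=1: → [18,27); WM=21
i=16 t=23 v=2: → [18,28); WM=22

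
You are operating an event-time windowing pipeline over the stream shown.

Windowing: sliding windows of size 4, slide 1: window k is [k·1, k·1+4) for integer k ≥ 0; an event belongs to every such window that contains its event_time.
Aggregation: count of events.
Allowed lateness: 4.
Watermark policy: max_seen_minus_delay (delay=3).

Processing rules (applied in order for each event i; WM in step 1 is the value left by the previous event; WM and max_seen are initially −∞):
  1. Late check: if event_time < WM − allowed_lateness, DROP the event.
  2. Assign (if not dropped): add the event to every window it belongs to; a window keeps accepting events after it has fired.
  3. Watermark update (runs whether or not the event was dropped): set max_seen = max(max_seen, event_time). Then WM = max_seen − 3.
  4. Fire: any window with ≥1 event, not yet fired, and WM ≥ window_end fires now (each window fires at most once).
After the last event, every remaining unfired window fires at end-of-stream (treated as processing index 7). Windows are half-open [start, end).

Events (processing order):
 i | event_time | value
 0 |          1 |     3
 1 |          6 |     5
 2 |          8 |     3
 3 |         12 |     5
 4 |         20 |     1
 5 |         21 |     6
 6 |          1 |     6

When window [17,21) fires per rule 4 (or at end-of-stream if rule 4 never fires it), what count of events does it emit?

1

i=0 t=1 v=3: → [1,5),[0,4); WM=-2
i=1 t=6 v=5: → [6,10),[5,9),[4,8),[3,7); WM=3
i=2 t=8 v=3: → [8,12),[7,11),[6,10),[5,9); WM=5; [0,4) fires=1 [1,5) fires=1
i=3 t=12 v=5: → [12,16),[11,15),[10,14),[9,13); WM=9; [3,7) fires=1 [4,8) fires=1 [5,9) fires=2
i=4 t=20 v=1: → [20,24),[19,23),[18,22),[17,21); WM=17; [6,10) fires=2 [7,11) fires=1 [8,12) fires=1 [9,13) fires=1 [10,14) fires=1 [11,15) fires=1 [12,16) fires=1
i=5 t=21 v=6: → [21,25),[20,24),[19,23),[18,22); WM=18
i=6 t=1 v=6: DROP (t<18-4); WM=18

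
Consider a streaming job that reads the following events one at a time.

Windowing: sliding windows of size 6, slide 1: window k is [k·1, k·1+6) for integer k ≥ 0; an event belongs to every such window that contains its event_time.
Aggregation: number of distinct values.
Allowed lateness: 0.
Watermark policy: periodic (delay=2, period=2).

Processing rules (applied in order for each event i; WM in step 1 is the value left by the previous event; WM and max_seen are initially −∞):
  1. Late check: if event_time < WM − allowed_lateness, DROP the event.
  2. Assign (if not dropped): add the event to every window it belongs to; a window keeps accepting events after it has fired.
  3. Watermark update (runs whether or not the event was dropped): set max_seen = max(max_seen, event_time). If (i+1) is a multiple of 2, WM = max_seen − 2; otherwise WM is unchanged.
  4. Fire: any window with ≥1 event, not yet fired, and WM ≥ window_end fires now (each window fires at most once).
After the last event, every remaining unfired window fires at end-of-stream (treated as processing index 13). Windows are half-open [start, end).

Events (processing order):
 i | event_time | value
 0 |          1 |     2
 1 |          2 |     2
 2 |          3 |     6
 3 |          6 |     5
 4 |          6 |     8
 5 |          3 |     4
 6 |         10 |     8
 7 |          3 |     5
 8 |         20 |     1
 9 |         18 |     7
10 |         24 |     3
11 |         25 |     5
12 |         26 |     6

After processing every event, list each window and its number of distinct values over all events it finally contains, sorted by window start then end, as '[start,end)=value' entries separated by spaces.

[0,6)=2 [1,7)=4 [2,8)=4 [3,9)=3 [4,10)=2 [5,11)=2 [6,12)=2 [7,13)=1 [8,14)=1 [9,15)=1 [10,16)=1 [13,19)=1 [14,20)=1 [15,21)=2 [16,22)=2 [17,23)=2 [18,24)=2 [19,25)=2 [20,26)=3 [21,27)=3 [22,28)=3 [23,29)=3 [24,30)=3 [25,31)=2 [26,32)=1

i=0 t=1 v=2: → [1,7),[0,6); WM=−∞
i=1 t=2 v=2: → [2,8),[1,7),[0,6); WM=0
i=2 t=3 v=6: → [3,9),[2,8),[1,7),[0,6); WM=0
i=3 t=6 v=5: → [6,12),[5,11),[4,10),[3,9),[2,8),[1,7); WM=4
i=4 t=6 v=8: → [6,12),[5,11),[4,10),[3,9),[2,8),[1,7); WM=4
i=5 t=3 v=4: DROP (t<4-0); WM=4
i=6 t=10 v=8: → [10,16),[9,15),[8,14),[7,13),[6,12),[5,11); WM=4
i=7 t=3 v=5: DROP (t<4-0); WM=8; [0,6) fires=2 [1,7) fires=4 [2,8) fires=4
i=8 t=20 v=1: → [20,26),[19,25),[18,24),[17,23),[16,22),[15,21); WM=8
i=9 t=18 v=7: → [18,24),[17,23),[16,22),[15,21),[14,20),[13,19); WM=18; [3,9) fires=3 [4,10) fires=2 [5,11) fires=2 [6,12) fires=2 [7,13) fires=1 [8,14) fires=1 [9,15) fires=1 [10,16) fires=1
i=10 t=24 v=3: → [24,30),[23,29),[22,28),[21,27),[20,26),[19,25); WM=18
i=11 t=25 v=5: → [25,31),[24,30),[23,29),[22,28),[21,27),[20,26); WM=23; [13,19) fires=1 [14,20) fires=1 [15,21) fires=2 [16,22) fires=2 [17,23) fires=2
i=12 t=26 v=6: → [26,32),[25,31),[24,30),[23,29),[22,28),[21,27); WM=23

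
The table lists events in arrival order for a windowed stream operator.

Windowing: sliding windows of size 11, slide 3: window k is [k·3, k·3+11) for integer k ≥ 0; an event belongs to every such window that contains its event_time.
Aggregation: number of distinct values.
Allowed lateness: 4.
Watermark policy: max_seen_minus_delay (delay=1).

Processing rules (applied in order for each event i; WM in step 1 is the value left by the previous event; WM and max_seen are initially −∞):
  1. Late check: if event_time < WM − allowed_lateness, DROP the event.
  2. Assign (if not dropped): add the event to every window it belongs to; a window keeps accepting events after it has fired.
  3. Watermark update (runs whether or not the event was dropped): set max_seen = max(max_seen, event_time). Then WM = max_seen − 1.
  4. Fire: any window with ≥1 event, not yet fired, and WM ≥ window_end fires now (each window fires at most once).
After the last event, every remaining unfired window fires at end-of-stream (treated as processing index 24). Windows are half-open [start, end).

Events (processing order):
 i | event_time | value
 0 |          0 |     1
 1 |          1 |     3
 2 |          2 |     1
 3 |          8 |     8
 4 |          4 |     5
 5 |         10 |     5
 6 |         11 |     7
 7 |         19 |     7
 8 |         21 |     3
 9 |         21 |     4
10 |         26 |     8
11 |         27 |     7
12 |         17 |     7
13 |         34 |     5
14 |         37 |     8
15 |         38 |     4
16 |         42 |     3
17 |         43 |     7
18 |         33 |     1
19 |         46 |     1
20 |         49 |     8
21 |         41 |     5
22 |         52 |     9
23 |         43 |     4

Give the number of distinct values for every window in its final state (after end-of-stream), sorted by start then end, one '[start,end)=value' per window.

[0,11)=4 [3,14)=3 [6,17)=3 [9,20)=2 [12,23)=3 [15,26)=3 [18,29)=4 [21,32)=4 [24,35)=3 [27,38)=3 [30,41)=3 [33,44)=5 [36,47)=5 [39,50)=4 [42,53)=5 [45,56)=3 [48,59)=2 [51,62)=1

i=0 t=0 v=1: → [0,11); WM=-1
i=1 t=1 v=3: → [0,11); WM=0
i=2 t=2 v=1: → [0,11); WM=1
i=3 t=8 v=8: → [6,17),[3,14),[0,11); WM=7
i=4 t=4 v=5: → [3,14),[0,11); WM=7
i=5 t=10 v=5: → [9,20),[6,17),[3,14),[0,11); WM=9
i=6 t=11 v=7: → [9,20),[6,17),[3,14); WM=10
i=7 t=19 v=7: → [18,29),[15,26),[12,23),[9,20); WM=18; [0,11) fires=4 [3,14) fires=3 [6,17) fires=3
i=8 t=21 v=3: → [21,32),[18,29),[15,26),[12,23); WM=20; [9,20) fires=2
i=9 t=21 v=4: → [21,32),[18,29),[15,26),[12,23); WM=20
i=10 t=26 v=8: → [24,35),[21,32),[18,29); WM=25; [12,23) fires=3
i=11 t=27 v=7: → [27,38),[24,35),[21,32),[18,29); WM=26; [15,26) fires=3
i=12 t=17 v=7: DROP (t<26-4); WM=26
i=13 t=34 v=5: → [33,44),[30,41),[27,38),[24,35); WM=33; [18,29) fires=4 [21,32) fires=4
i=14 t=37 v=8: → [36,47),[33,44),[30,41),[27,38); WM=36; [24,35) fires=3
i=15 t=38 v=4: → [36,47),[33,44),[30,41); WM=37
i=16 t=42 v=3: → [42,53),[39,50),[36,47),[33,44); WM=41; [27,38) fires=3 [30,41) fires=3
i=17 t=43 v=7: → [42,53),[39,50),[36,47),[33,44); WM=42
i=18 t=33 v=1: DROP (t<42-4); WM=42
i=19 t=46 v=1: → [45,56),[42,53),[39,50),[36,47); WM=45; [33,44) fires=5
i=20 t=49 v=8: → [48,59),[45,56),[42,53),[39,50); WM=48; [36,47) fires=5
i=21 t=41 v=5: DROP (t<48-4); WM=48
i=22 t=52 v=9: → [51,62),[48,59),[45,56),[42,53); WM=51; [39,50) fires=4
i=23 t=43 v=4: DROP (t<51-4); WM=51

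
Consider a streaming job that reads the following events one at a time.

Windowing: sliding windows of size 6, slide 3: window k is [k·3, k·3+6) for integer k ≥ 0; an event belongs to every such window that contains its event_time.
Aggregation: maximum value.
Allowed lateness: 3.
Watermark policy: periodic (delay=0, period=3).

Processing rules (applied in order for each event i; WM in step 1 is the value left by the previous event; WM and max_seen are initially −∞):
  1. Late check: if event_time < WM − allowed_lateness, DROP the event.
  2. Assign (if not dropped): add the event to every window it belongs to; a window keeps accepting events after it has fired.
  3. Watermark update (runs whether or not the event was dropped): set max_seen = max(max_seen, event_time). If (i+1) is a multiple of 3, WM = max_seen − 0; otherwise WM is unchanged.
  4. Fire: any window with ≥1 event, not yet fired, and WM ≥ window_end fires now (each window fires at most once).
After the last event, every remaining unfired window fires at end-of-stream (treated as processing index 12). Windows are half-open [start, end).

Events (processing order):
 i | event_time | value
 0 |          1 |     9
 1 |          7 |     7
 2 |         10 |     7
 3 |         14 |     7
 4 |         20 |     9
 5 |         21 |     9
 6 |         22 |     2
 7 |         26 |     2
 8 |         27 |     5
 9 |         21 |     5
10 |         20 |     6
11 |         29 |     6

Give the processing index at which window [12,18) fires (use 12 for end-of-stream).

i=0 t=1 v=9: → [0,6); WM=−∞
i=1 t=7 v=7: → [6,12),[3,9); WM=−∞
i=2 t=10 v=7: → [9,15),[6,12); WM=10; [0,6) fires=9 [3,9) fires=7
i=3 t=14 v=7: → [12,18),[9,15); WM=10
i=4 t=20 v=9: → [18,24),[15,21); WM=10
i=5 t=21 v=9: → [21,27),[18,24); WM=21; [6,12) fires=7 [9,15) fires=7 [12,18) fires=7 [15,21) fires=9
i=6 t=22 v=2: → [21,27),[18,24); WM=21
i=7 t=26 v=2: → [24,30),[21,27); WM=21
i=8 t=27 v=5: → [27,33),[24,30); WM=27; [18,24) fires=9 [21,27) fires=9
i=9 t=21 v=5: DROP (t<27-3); WM=27
i=10 t=20 v=6: DROP (t<27-3); WM=27
i=11 t=29 v=6: → [27,33),[24,30); WM=29

5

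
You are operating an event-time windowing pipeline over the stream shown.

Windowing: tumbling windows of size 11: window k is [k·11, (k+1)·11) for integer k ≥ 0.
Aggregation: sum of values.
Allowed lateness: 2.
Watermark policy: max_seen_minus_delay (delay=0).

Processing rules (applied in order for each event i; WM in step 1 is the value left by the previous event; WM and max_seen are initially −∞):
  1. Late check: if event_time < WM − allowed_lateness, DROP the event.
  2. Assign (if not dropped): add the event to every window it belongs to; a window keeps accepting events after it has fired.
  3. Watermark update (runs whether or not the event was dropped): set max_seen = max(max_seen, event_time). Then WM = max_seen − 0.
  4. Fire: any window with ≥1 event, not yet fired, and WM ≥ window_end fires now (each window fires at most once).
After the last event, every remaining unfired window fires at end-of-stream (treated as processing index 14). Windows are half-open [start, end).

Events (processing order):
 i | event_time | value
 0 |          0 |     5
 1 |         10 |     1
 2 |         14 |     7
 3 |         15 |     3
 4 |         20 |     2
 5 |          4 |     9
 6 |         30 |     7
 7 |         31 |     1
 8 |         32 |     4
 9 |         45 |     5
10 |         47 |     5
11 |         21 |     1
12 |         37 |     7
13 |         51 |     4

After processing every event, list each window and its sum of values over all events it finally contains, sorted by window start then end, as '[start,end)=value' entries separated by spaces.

[0,11)=6 [11,22)=12 [22,33)=12 [44,55)=14

i=0 t=0 v=5: → [0,11); WM=0
i=1 t=10 v=1: → [0,11); WM=10
i=2 t=14 v=7: → [11,22); WM=14; [0,11) fires=6
i=3 t=15 v=3: → [11,22); WM=15
i=4 t=20 v=2: → [11,22); WM=20
i=5 t=4 v=9: DROP (t<20-2); WM=20
i=6 t=30 v=7: → [22,33); WM=30; [11,22) fires=12
i=7 t=31 v=1: → [22,33); WM=31
i=8 t=32 v=4: → [22,33); WM=32
i=9 t=45 v=5: → [44,55); WM=45; [22,33) fires=12
i=10 t=47 v=5: → [44,55); WM=47
i=11 t=21 v=1: DROP (t<47-2); WM=47
i=12 t=37 v=7: DROP (t<47-2); WM=47
i=13 t=51 v=4: → [44,55); WM=51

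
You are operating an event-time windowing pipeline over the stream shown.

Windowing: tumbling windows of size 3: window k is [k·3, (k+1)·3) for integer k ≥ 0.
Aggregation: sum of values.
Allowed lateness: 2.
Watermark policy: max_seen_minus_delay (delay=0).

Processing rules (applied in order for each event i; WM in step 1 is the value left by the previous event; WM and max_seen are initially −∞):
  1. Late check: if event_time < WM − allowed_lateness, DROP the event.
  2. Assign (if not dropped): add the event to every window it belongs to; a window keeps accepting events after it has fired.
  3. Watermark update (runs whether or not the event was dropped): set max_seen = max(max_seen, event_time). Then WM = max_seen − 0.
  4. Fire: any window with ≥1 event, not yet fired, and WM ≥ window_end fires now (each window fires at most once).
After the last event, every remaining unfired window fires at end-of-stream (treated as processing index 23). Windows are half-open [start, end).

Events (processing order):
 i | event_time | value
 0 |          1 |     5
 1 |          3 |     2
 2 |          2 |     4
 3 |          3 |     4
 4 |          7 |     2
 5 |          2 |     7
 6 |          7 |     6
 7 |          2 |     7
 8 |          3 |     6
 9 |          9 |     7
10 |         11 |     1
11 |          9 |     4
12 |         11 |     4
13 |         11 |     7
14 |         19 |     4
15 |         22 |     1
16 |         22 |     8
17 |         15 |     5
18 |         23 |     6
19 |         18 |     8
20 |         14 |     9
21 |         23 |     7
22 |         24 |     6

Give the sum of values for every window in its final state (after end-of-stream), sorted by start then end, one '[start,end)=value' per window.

[0,3)=9 [3,6)=6 [6,9)=8 [9,12)=23 [18,21)=4 [21,24)=22 [24,27)=6

i=0 t=1 v=5: → [0,3); WM=1
i=1 t=3 v=2: → [3,6); WM=3; [0,3) fires=5
i=2 t=2 v=4: → [0,3); WM=3
i=3 t=3 v=4: → [3,6); WM=3
i=4 t=7 v=2: → [6,9); WM=7; [3,6) fires=6
i=5 t=2 v=7: DROP (t<7-2); WM=7
i=6 t=7 v=6: → [6,9); WM=7
i=7 t=2 v=7: DROP (t<7-2); WM=7
i=8 t=3 v=6: DROP (t<7-2); WM=7
i=9 t=9 v=7: → [9,12); WM=9; [6,9) fires=8
i=10 t=11 v=1: → [9,12); WM=11
i=11 t=9 v=4: → [9,12); WM=11
i=12 t=11 v=4: → [9,12); WM=11
i=13 t=11 v=7: → [9,12); WM=11
i=14 t=19 v=4: → [18,21); WM=19; [9,12) fires=23
i=15 t=22 v=1: → [21,24); WM=22; [18,21) fires=4
i=16 t=22 v=8: → [21,24); WM=22
i=17 t=15 v=5: DROP (t<22-2); WM=22
i=18 t=23 v=6: → [21,24); WM=23
i=19 t=18 v=8: DROP (t<23-2); WM=23
i=20 t=14 v=9: DROP (t<23-2); WM=23
i=21 t=23 v=7: → [21,24); WM=23
i=22 t=24 v=6: → [24,27); WM=24; [21,24) fires=22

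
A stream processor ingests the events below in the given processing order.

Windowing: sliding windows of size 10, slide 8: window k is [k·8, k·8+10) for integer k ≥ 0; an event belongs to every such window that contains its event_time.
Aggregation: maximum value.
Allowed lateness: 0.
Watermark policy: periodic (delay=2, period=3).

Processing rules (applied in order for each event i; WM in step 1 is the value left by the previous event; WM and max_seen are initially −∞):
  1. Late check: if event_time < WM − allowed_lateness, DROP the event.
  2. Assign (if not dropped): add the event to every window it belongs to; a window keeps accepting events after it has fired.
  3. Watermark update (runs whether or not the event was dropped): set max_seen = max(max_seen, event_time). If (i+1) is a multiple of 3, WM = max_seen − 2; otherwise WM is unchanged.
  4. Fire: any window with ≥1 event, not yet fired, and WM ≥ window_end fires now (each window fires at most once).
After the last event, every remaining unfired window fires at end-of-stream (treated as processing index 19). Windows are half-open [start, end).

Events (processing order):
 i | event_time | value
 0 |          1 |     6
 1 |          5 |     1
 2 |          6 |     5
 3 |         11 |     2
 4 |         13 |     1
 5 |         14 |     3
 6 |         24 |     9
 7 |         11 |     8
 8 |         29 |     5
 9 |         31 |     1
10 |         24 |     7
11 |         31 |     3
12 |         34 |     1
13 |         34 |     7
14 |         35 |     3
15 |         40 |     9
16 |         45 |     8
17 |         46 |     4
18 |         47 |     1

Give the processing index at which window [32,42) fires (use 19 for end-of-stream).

17

i=0 t=1 v=6: → [0,10); WM=−∞
i=1 t=5 v=1: → [0,10); WM=−∞
i=2 t=6 v=5: → [0,10); WM=4
i=3 t=11 v=2: → [8,18); WM=4
i=4 t=13 v=1: → [8,18); WM=4
i=5 t=14 v=3: → [8,18); WM=12; [0,10) fires=6
i=6 t=24 v=9: → [24,34),[16,26); WM=12
i=7 t=11 v=8: DROP (t<12-0); WM=12
i=8 t=29 v=5: → [24,34); WM=27; [8,18) fires=3 [16,26) fires=9
i=9 t=31 v=1: → [24,34); WM=27
i=10 t=24 v=7: DROP (t<27-0); WM=27
i=11 t=31 v=3: → [24,34); WM=29
i=12 t=34 v=1: → [32,42); WM=29
i=13 t=34 v=7: → [32,42); WM=29
i=14 t=35 v=3: → [32,42); WM=33
i=15 t=40 v=9: → [40,50),[32,42); WM=33
i=16 t=45 v=8: → [40,50); WM=33
i=17 t=46 v=4: → [40,50); WM=44; [24,34) fires=9 [32,42) fires=9
i=18 t=47 v=1: → [40,50); WM=44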